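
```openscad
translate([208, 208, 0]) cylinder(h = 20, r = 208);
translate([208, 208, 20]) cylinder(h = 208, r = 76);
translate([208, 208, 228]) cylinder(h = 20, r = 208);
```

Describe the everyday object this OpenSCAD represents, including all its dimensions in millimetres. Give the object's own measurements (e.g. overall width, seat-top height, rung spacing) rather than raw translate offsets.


A spool: two coaxial disc flanges of radius 208 mm and thickness 20 mm, joined by a core cylinder of radius 76 mm and height 208 mm. The lower flange rests on z = 0 and the three cylinders share a vertical axis.


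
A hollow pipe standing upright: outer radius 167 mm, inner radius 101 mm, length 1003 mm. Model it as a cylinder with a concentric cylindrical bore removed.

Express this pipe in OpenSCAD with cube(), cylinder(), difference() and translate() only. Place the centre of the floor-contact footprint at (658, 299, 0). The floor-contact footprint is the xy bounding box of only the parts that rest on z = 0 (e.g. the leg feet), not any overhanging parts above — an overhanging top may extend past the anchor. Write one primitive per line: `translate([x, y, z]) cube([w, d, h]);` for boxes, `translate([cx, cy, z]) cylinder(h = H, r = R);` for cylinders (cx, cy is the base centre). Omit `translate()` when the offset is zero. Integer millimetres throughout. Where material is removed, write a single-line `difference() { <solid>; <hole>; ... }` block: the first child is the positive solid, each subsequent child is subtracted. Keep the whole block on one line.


difference() { translate([658, 299, 0]) cylinder(h = 1003, r = 167); translate([658, 299, 0]) cylinder(h = 1003, r = 101); }


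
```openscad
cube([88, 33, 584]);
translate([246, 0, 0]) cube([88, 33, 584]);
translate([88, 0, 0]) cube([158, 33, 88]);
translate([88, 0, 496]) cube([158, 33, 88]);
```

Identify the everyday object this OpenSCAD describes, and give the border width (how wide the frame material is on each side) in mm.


A picture frame. The border width is 88 mm.

Four thin pieces enclosing a rectangular opening — a picture frame. The two full-height stiles are 584 mm tall; the top rail sits at z = 496 and is 88 mm tall, so the border above the opening is 584 − 496 = 88 mm, matching the stile x-width.


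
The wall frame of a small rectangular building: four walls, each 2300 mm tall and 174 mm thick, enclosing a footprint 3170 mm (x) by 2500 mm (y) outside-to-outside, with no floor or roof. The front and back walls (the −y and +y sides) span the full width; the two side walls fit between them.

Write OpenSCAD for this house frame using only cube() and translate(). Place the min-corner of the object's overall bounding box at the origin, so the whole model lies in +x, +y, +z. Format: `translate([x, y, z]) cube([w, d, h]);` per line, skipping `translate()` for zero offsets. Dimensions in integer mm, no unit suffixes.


cube([3170, 174, 2300]);
translate([0, 2326, 0]) cube([3170, 174, 2300]);
translate([0, 174, 0]) cube([174, 2152, 2300]);
translate([2996, 174, 0]) cube([174, 2152, 2300]);


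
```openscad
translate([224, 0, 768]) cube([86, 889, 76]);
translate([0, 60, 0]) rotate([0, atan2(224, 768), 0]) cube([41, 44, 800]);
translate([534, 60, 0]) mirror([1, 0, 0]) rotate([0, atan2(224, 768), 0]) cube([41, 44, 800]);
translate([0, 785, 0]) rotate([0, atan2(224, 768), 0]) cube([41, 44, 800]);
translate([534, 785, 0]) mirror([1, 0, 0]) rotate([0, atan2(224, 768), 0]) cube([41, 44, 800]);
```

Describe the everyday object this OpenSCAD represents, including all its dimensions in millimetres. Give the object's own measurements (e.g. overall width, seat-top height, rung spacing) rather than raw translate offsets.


A sawhorse. A 86×889×76 mm beam (x, y, z) sits on two A-frame leg pairs. Each pair is two raked legs of 41×44 mm section (44 mm along y) splaying symmetrically in x. Each leg rises 768 mm vertically over 224 mm of horizontal reach and is 800 mm long along its own axis. Every leg's outer bottom edge rests on the floor and its outer top edge meets a bottom edge of the beam — the left legs (tilting toward +x) meet the beam's −x bottom edge, the right legs (their mirror images, tilting toward −x) meet its +x bottom edge — so the leg tops tuck under the beam, the beam's underside is 768 mm above the floor, and the feet are 534 mm apart outside-to-outside with the beam centred between them. The two leg pairs are set in 60 mm from either end of the beam.


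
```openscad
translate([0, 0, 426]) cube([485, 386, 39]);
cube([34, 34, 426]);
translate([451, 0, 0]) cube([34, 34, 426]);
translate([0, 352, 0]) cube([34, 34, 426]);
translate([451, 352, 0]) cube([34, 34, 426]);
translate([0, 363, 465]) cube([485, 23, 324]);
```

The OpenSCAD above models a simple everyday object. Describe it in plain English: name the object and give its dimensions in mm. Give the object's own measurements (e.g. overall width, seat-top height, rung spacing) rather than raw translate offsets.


A chair. The seat is a 485×386×39 mm slab with its top at z = 465 mm, on four 34×34 mm corner legs (flush with the seat edges, standing on z = 0). A flat backrest 23 mm thick, 324 mm tall, spans the full seat width and rises from the seat top along its +y edge, rear face flush with the rear of the seat.


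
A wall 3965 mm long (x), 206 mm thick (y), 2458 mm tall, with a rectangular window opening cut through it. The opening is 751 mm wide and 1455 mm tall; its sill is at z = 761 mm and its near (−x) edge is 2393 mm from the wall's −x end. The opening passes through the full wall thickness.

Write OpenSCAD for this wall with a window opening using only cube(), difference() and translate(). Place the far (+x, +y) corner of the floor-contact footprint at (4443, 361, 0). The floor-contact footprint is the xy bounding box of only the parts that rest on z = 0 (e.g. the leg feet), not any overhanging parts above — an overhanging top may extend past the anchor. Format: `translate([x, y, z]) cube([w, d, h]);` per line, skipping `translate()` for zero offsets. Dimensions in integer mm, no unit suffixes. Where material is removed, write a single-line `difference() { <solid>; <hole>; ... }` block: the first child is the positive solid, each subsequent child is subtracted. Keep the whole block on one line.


difference() { translate([478, 155, 0]) cube([3965, 206, 2458]); translate([2871, 155, 761]) cube([751, 206, 1455]); }


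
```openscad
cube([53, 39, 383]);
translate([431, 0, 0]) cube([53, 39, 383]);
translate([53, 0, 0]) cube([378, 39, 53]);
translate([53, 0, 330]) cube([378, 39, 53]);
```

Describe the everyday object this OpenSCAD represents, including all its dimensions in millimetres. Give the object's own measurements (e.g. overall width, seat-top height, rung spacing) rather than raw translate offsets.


A rectangular picture frame lying in the x–z plane (depth along y). The opening is 378 mm wide (x) by 277 mm tall (z), surrounded by a border 53 mm wide on all four sides. The frame is 39 mm deep and is made of two full-height vertical stiles with two horizontal rails fitted between them.


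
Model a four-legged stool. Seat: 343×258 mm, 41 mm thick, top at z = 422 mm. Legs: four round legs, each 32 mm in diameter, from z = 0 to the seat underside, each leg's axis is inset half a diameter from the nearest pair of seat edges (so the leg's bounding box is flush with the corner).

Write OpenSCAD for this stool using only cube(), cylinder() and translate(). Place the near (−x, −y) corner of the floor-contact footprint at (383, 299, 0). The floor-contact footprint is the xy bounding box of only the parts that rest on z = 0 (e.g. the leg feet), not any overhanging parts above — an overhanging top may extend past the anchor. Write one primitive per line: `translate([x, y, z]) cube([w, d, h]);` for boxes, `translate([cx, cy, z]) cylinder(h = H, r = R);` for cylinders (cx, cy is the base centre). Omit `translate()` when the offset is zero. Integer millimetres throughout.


translate([383, 299, 381]) cube([343, 258, 41]);
translate([399, 315, 0]) cylinder(h = 381, r = 16);
translate([710, 315, 0]) cylinder(h = 381, r = 16);
translate([399, 541, 0]) cylinder(h = 381, r = 16);
translate([710, 541, 0]) cylinder(h = 381, r = 16);


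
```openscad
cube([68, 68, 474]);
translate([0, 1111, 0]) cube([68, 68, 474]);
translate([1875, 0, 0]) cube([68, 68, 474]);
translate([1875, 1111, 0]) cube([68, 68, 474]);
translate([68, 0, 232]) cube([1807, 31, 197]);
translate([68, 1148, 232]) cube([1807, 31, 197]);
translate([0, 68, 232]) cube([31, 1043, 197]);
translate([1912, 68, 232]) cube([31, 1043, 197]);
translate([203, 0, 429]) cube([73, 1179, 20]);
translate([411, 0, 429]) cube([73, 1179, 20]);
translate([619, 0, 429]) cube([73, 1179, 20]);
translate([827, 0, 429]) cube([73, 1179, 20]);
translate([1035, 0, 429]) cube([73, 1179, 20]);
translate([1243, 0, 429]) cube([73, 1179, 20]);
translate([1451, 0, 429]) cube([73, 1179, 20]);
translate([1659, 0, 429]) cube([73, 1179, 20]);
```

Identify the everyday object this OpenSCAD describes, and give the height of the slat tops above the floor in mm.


A bed frame. The slat-top height is 449 mm.

Four posts, four rails, and a row of slats — a bed frame. Slats sit on the rails at z = 232 + 197 = 429; with slat thickness 20, the top is 449 mm.


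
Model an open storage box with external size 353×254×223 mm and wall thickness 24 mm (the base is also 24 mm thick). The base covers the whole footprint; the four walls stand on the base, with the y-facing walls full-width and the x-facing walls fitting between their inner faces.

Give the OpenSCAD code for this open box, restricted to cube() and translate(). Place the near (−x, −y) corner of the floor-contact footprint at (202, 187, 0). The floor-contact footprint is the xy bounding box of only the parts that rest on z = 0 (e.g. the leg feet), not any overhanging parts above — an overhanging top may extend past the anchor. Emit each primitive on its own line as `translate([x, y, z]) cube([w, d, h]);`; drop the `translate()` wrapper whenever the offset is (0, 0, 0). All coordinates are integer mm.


translate([202, 187, 0]) cube([353, 254, 24]);
translate([202, 187, 24]) cube([353, 24, 199]);
translate([202, 417, 24]) cube([353, 24, 199]);
translate([202, 211, 24]) cube([24, 206, 199]);
translate([531, 211, 24]) cube([24, 206, 199]);


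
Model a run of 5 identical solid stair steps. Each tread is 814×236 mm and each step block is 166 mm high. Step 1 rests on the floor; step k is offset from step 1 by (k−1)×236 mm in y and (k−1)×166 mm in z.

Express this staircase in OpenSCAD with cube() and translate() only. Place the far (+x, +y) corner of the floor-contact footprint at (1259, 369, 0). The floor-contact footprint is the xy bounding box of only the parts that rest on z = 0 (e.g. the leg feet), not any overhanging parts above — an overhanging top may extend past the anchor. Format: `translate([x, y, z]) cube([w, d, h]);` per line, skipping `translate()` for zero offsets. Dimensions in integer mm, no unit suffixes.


translate([445, 133, 0]) cube([814, 236, 166]);
translate([445, 369, 166]) cube([814, 236, 166]);
translate([445, 605, 332]) cube([814, 236, 166]);
translate([445, 841, 498]) cube([814, 236, 166]);
translate([445, 1077, 664]) cube([814, 236, 166]);


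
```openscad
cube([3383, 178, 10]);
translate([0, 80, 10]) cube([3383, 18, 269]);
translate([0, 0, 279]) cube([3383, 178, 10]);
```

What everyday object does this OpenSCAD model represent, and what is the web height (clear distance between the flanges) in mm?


An I-beam. The web height is 269 mm.

Two wide flanges with a thin centred web — an I-beam. Overall 289 mm minus two 10 mm flanges gives a web of 289 − 2·10 = 269 mm.


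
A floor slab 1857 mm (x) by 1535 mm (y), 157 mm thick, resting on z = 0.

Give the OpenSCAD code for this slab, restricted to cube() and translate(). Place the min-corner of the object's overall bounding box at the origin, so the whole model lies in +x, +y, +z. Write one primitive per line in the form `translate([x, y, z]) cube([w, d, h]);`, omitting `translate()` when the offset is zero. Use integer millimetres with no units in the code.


cube([1857, 1535, 157]);


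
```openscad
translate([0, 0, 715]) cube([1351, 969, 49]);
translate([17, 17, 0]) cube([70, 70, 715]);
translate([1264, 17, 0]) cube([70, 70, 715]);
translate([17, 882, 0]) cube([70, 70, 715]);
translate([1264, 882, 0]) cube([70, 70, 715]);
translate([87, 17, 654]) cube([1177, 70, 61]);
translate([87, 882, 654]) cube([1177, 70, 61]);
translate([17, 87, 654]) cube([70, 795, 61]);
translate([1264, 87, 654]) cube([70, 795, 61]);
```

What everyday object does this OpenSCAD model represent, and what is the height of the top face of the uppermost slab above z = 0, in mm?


A table. The table height is 764 mm.

A 1351×969×49 slab sits at z = 715 on four 70 mm square posts — a table. The top surface is at 715 + 49 = 764 mm.


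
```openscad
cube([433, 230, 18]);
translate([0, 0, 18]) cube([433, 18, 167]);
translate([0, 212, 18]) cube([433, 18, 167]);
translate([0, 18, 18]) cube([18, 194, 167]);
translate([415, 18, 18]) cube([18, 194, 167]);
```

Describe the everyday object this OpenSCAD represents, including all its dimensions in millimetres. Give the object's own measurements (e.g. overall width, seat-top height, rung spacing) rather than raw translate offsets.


An open-topped rectangular box: outside dimensions 433×230×185 mm, with a uniform wall and base thickness of 18 mm. The base is a full 433×230 slab on the floor; four walls sit on top of the base. The front and back walls (the −y and +y sides) span the full width; the two side walls fit between them.


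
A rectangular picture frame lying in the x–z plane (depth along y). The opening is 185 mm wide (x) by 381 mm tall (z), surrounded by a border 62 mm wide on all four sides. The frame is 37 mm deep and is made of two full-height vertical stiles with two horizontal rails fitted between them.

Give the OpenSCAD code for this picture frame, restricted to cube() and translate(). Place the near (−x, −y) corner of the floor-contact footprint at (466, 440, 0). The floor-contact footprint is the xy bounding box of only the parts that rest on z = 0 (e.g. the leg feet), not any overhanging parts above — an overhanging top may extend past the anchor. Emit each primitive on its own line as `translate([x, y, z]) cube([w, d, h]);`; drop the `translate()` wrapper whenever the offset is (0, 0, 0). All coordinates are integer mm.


translate([466, 440, 0]) cube([62, 37, 505]);
translate([713, 440, 0]) cube([62, 37, 505]);
translate([528, 440, 0]) cube([185, 37, 62]);
translate([528, 440, 443]) cube([185, 37, 62]);


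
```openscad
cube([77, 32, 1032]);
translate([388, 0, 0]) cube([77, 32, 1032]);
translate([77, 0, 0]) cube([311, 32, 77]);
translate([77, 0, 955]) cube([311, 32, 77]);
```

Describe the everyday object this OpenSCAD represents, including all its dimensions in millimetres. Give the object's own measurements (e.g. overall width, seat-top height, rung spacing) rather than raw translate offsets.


A rectangular picture frame lying in the x–z plane (depth along y). The opening is 311 mm wide (x) by 878 mm tall (z), surrounded by a border 77 mm wide on all four sides. The frame is 32 mm deep and is made of two full-height vertical stiles with two horizontal rails fitted between them.


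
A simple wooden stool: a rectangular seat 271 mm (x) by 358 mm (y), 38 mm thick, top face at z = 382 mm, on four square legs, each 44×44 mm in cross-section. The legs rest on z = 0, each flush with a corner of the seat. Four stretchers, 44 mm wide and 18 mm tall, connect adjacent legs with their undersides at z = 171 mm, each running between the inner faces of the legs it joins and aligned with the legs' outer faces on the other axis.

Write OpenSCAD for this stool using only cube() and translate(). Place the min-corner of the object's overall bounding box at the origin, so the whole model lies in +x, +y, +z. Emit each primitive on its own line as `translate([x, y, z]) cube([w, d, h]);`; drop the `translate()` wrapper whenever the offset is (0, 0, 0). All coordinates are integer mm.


translate([0, 0, 344]) cube([271, 358, 38]);
cube([44, 44, 344]);
translate([227, 0, 0]) cube([44, 44, 344]);
translate([0, 314, 0]) cube([44, 44, 344]);
translate([227, 314, 0]) cube([44, 44, 344]);
translate([44, 0, 171]) cube([183, 44, 18]);
translate([44, 314, 171]) cube([183, 44, 18]);
translate([0, 44, 171]) cube([44, 270, 18]);
translate([227, 44, 171]) cube([44, 270, 18]);


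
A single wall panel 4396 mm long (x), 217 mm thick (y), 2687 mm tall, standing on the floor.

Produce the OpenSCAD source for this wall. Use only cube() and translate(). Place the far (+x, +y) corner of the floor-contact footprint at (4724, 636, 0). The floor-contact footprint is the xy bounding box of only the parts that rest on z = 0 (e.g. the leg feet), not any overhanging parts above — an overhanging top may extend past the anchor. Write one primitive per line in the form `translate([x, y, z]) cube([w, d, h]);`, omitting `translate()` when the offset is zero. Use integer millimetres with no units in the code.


translate([328, 419, 0]) cube([4396, 217, 2687]);


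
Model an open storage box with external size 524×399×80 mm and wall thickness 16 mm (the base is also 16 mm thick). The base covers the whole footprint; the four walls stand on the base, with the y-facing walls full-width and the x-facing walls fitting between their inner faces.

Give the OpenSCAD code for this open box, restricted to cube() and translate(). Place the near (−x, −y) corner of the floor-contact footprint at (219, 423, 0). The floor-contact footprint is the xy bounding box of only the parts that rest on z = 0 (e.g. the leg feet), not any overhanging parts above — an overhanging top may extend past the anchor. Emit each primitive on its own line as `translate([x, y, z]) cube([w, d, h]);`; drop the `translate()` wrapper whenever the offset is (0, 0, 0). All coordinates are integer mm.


translate([219, 423, 0]) cube([524, 399, 16]);
translate([219, 423, 16]) cube([524, 16, 64]);
translate([219, 806, 16]) cube([524, 16, 64]);
translate([219, 439, 16]) cube([16, 367, 64]);
translate([727, 439, 16]) cube([16, 367, 64]);


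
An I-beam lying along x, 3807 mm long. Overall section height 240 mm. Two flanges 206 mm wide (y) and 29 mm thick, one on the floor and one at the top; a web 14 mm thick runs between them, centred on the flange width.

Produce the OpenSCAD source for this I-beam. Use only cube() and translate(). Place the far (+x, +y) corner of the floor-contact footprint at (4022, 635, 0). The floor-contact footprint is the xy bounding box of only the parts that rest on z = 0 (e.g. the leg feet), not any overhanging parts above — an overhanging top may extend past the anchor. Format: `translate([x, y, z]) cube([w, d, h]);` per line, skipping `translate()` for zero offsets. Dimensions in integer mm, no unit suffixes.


translate([215, 429, 0]) cube([3807, 206, 29]);
translate([215, 525, 29]) cube([3807, 14, 182]);
translate([215, 429, 211]) cube([3807, 206, 29]);


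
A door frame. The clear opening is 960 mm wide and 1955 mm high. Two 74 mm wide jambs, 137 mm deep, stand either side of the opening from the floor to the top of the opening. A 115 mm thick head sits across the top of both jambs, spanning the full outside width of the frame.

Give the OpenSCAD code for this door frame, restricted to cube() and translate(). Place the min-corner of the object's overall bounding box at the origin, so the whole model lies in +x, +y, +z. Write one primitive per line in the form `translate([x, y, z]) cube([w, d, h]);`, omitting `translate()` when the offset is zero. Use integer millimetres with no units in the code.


cube([74, 137, 1955]);
translate([1034, 0, 0]) cube([74, 137, 1955]);
translate([0, 0, 1955]) cube([1108, 137, 115]);


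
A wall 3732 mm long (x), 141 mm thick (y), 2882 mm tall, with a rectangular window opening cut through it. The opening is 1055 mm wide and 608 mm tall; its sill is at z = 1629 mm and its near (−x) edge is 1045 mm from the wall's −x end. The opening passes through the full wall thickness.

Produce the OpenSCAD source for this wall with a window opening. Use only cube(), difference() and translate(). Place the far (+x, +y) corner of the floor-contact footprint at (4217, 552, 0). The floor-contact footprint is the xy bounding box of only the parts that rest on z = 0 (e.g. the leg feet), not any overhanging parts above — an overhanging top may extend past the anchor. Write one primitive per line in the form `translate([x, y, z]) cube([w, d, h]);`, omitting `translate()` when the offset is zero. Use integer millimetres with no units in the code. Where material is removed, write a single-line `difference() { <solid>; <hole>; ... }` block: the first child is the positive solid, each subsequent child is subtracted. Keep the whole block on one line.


difference() { translate([485, 411, 0]) cube([3732, 141, 2882]); translate([1530, 411, 1629]) cube([1055, 141, 608]); }


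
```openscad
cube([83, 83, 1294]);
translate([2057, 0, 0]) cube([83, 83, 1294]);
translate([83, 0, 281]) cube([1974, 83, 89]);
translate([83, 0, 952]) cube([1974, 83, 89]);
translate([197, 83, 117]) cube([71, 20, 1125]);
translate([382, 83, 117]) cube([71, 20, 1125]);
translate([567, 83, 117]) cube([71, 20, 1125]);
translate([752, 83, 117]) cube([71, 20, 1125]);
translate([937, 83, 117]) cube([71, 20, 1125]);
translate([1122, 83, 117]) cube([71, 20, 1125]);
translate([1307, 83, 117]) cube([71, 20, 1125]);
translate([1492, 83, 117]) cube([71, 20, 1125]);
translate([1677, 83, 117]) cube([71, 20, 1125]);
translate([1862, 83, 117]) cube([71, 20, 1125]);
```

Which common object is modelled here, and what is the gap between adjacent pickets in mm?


A fence section. The picket gap is 114 mm.

Two posts, two rails, 10 pickets — a fence section. Span 1974 mm holds 10 pickets of 71 mm with 11 equal gaps: ⌊(1974 − 10·71) / 11⌋ = 114 mm.


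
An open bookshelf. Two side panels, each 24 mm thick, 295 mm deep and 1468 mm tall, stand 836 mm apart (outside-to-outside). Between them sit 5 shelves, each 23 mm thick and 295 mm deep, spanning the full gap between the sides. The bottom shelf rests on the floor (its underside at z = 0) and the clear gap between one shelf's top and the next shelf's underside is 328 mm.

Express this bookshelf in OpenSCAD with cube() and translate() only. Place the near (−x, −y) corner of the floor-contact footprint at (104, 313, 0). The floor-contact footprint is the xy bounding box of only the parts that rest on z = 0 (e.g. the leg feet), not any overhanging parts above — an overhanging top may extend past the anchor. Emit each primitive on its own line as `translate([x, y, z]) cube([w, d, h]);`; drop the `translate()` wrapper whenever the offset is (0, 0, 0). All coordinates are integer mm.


translate([104, 313, 0]) cube([24, 295, 1468]);
translate([916, 313, 0]) cube([24, 295, 1468]);
translate([128, 313, 0]) cube([788, 295, 23]);
translate([128, 313, 351]) cube([788, 295, 23]);
translate([128, 313, 702]) cube([788, 295, 23]);
translate([128, 313, 1053]) cube([788, 295, 23]);
translate([128, 313, 1404]) cube([788, 295, 23]);


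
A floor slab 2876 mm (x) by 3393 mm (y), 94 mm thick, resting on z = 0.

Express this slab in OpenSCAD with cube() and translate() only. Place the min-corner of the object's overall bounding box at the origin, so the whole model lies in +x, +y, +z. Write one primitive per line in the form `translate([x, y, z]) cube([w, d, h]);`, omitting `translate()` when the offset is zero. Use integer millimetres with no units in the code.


cube([2876, 3393, 94]);


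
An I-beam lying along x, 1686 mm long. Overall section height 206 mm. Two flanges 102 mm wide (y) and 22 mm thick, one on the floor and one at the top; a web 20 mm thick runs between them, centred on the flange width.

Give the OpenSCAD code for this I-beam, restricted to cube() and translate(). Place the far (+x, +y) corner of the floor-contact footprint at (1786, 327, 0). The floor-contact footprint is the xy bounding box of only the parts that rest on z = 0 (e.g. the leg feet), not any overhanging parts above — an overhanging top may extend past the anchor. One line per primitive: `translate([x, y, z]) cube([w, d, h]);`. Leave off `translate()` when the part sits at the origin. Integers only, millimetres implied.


translate([100, 225, 0]) cube([1686, 102, 22]);
translate([100, 266, 22]) cube([1686, 20, 162]);
translate([100, 225, 184]) cube([1686, 102, 22]);


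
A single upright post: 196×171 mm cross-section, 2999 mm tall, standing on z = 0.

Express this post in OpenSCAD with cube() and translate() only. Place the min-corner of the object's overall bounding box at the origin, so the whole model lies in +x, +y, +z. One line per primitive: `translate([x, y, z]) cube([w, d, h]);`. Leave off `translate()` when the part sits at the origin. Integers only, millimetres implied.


cube([196, 171, 2999]);


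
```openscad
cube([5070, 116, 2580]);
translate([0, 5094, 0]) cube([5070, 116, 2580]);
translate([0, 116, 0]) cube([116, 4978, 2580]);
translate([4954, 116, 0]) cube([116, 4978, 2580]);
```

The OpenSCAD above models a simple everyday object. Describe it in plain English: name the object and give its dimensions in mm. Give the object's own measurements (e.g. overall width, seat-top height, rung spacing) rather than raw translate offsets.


The wall frame of a small rectangular building: four walls, each 2580 mm tall and 116 mm thick, enclosing a footprint 5070 mm (x) by 5210 mm (y) outside-to-outside, with no floor or roof. The front and back walls (the −y and +y sides) span the full width; the two side walls fit between them.


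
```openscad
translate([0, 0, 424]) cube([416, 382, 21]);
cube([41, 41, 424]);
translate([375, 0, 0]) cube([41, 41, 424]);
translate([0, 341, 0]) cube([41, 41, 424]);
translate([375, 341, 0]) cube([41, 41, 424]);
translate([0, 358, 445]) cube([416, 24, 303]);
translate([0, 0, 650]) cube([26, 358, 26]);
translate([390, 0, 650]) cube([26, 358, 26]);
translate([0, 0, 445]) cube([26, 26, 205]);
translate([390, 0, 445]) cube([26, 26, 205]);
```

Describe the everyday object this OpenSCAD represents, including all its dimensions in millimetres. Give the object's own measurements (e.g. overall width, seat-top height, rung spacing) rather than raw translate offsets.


A chair. The seat is a 416×382×21 mm slab with its top at z = 445 mm, on four 41×41 mm corner legs (flush with the seat edges, standing on z = 0). A flat backrest 24 mm thick, 303 mm tall, spans the full seat width and rises from the seat top along its +y edge, rear face flush with the rear of the seat. Two armrests of 26×26 mm section run along each side from the seat's front edge to the front of the backrest, top faces 231 mm above the seat top and outer faces flush with the seat's x-edges; a 26×26 mm post under the front of each armrest stands on the seat at the front corner.


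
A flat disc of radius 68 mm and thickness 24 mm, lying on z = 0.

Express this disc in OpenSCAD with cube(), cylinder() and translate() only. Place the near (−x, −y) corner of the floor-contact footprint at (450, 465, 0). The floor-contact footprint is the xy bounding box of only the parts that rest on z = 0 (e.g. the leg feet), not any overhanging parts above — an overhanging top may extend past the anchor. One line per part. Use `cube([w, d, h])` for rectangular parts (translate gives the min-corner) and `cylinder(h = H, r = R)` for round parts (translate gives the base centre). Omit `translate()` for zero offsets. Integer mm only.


translate([518, 533, 0]) cylinder(h = 24, r = 68);


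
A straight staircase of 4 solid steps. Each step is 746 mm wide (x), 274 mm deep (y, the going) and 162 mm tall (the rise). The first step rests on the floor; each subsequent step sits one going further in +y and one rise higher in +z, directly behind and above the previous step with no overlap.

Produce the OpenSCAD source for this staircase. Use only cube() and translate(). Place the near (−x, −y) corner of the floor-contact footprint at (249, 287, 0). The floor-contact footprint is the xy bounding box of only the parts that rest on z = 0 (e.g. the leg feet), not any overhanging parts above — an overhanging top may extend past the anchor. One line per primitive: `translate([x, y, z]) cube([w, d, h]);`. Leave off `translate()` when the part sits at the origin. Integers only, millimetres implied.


translate([249, 287, 0]) cube([746, 274, 162]);
translate([249, 561, 162]) cube([746, 274, 162]);
translate([249, 835, 324]) cube([746, 274, 162]);
translate([249, 1109, 486]) cube([746, 274, 162]);


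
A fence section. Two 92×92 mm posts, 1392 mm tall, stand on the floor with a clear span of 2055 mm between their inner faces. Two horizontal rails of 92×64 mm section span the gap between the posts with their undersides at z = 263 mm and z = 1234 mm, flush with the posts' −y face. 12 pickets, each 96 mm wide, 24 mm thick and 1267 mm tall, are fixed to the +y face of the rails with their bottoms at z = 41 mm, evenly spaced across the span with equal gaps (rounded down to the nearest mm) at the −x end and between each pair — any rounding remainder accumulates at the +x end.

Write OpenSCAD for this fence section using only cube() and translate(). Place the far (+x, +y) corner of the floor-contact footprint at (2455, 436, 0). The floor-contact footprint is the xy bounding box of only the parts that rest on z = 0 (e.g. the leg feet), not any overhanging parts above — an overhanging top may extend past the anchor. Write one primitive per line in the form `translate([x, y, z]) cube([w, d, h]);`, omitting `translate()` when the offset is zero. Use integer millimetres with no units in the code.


translate([216, 344, 0]) cube([92, 92, 1392]);
translate([2363, 344, 0]) cube([92, 92, 1392]);
translate([308, 344, 263]) cube([2055, 92, 64]);
translate([308, 344, 1234]) cube([2055, 92, 64]);
translate([377, 436, 41]) cube([96, 24, 1267]);
translate([542, 436, 41]) cube([96, 24, 1267]);
translate([707, 436, 41]) cube([96, 24, 1267]);
translate([872, 436, 41]) cube([96, 24, 1267]);
translate([1037, 436, 41]) cube([96, 24, 1267]);
translate([1202, 436, 41]) cube([96, 24, 1267]);
translate([1367, 436, 41]) cube([96, 24, 1267]);
translate([1532, 436, 41]) cube([96, 24, 1267]);
translate([1697, 436, 41]) cube([96, 24, 1267]);
translate([1862, 436, 41]) cube([96, 24, 1267]);
translate([2027, 436, 41]) cube([96, 24, 1267]);
translate([2192, 436, 41]) cube([96, 24, 1267]);


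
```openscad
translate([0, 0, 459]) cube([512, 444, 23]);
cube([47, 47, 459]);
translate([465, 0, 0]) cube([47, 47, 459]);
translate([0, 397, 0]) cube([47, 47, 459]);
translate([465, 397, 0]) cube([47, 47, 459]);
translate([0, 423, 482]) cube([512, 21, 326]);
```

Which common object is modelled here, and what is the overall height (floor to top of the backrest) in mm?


A chair. The overall height is 808 mm.

A slab on four corner posts with a tall panel at the back — a chair. The seat slab sits at z = 459 with thickness 23, and the 326 mm backrest starts at the seat top, so the overall height is 459 + 23 + 326 = 808 mm.


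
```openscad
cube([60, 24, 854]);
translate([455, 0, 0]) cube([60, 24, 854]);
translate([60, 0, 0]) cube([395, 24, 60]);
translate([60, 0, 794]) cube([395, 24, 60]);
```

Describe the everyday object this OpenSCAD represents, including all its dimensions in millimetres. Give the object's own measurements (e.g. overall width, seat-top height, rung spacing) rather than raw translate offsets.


A rectangular picture frame lying in the x–z plane (depth along y). The opening is 395 mm wide (x) by 734 mm tall (z), surrounded by a border 60 mm wide on all four sides. The frame is 24 mm deep and is made of two full-height vertical stiles with two horizontal rails fitted between them.


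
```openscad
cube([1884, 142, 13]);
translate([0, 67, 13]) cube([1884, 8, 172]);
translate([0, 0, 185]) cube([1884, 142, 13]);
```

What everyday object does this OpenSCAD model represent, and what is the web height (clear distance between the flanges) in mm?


An I-beam. The web height is 172 mm.

Two wide flanges with a thin centred web — an I-beam. Overall 198 mm minus two 13 mm flanges gives a web of 198 − 2·13 = 172 mm.


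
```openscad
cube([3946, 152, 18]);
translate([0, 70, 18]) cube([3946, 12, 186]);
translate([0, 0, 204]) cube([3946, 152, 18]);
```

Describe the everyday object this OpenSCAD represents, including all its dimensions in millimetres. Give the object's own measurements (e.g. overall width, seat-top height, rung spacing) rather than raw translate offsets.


An I-beam lying along x, 3946 mm long. Overall section height 222 mm. Two flanges 152 mm wide (y) and 18 mm thick, one on the floor and one at the top; a web 12 mm thick runs between them, centred on the flange width.


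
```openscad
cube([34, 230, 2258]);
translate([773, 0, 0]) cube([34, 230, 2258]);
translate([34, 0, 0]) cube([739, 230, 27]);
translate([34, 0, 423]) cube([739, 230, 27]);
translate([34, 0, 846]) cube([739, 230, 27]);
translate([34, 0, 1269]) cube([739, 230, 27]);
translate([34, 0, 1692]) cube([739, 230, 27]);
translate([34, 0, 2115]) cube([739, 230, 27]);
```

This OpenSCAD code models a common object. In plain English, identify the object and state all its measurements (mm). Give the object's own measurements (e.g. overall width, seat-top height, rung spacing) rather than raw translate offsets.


An open bookshelf. Two side panels, each 34 mm thick, 230 mm deep and 2258 mm tall, stand 807 mm apart (outside-to-outside). Between them sit 6 shelves, each 27 mm thick and 230 mm deep, spanning the full gap between the sides. The bottom shelf rests on the floor (its underside at z = 0) and the clear gap between one shelf's top and the next shelf's underside is 396 mm.


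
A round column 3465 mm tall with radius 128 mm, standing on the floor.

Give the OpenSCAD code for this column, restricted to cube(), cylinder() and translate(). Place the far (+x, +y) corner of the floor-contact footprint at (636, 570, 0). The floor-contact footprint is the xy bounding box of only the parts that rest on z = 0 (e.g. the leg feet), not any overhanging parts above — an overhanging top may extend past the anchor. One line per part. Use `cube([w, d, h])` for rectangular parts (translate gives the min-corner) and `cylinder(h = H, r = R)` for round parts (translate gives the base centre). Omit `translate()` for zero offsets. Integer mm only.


translate([508, 442, 0]) cylinder(h = 3465, r = 128);


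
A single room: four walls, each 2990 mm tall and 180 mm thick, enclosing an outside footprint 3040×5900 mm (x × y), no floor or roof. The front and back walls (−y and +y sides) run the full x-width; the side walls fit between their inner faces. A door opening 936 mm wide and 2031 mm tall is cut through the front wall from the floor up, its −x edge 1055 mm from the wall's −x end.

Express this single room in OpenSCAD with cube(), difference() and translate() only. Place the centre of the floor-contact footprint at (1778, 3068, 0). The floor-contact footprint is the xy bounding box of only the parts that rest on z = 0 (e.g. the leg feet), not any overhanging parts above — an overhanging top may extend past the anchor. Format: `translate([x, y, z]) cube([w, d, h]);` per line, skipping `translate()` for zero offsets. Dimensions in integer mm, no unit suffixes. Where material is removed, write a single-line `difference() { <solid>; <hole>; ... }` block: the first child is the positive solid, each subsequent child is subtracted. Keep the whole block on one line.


difference() { translate([258, 118, 0]) cube([3040, 180, 2990]); translate([1313, 118, 0]) cube([936, 180, 2031]); }
translate([258, 5838, 0]) cube([3040, 180, 2990]);
translate([258, 298, 0]) cube([180, 5540, 2990]);
translate([3118, 298, 0]) cube([180, 5540, 2990]);


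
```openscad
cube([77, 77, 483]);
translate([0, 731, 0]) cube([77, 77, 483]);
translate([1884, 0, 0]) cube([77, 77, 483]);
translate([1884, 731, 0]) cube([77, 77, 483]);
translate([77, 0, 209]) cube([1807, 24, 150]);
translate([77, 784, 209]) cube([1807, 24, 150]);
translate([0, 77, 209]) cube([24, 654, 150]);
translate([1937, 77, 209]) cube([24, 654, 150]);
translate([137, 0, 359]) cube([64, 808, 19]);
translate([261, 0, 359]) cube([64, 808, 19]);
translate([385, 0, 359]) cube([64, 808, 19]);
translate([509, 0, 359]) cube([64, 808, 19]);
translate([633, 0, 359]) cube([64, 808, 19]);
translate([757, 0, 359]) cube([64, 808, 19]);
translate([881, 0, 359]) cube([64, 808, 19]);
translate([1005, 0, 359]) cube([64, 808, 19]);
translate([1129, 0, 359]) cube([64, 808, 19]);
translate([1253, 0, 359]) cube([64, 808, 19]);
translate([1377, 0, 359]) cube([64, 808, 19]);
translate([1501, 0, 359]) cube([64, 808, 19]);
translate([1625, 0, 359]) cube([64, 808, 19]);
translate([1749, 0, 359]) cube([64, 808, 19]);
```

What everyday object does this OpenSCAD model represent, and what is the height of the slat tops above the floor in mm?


A bed frame. The slat-top height is 378 mm.

Four posts, four rails, and a row of slats — a bed frame. Slats sit on the rails at z = 209 + 150 = 359; with slat thickness 19, the top is 378 mm.


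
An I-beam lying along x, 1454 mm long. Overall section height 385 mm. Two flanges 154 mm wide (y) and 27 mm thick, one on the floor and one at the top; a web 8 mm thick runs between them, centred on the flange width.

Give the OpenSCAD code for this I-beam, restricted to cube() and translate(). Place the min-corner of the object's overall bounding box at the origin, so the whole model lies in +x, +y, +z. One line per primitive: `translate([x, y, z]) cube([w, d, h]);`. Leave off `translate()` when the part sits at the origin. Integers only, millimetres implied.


cube([1454, 154, 27]);
translate([0, 73, 27]) cube([1454, 8, 331]);
translate([0, 0, 358]) cube([1454, 154, 27]);


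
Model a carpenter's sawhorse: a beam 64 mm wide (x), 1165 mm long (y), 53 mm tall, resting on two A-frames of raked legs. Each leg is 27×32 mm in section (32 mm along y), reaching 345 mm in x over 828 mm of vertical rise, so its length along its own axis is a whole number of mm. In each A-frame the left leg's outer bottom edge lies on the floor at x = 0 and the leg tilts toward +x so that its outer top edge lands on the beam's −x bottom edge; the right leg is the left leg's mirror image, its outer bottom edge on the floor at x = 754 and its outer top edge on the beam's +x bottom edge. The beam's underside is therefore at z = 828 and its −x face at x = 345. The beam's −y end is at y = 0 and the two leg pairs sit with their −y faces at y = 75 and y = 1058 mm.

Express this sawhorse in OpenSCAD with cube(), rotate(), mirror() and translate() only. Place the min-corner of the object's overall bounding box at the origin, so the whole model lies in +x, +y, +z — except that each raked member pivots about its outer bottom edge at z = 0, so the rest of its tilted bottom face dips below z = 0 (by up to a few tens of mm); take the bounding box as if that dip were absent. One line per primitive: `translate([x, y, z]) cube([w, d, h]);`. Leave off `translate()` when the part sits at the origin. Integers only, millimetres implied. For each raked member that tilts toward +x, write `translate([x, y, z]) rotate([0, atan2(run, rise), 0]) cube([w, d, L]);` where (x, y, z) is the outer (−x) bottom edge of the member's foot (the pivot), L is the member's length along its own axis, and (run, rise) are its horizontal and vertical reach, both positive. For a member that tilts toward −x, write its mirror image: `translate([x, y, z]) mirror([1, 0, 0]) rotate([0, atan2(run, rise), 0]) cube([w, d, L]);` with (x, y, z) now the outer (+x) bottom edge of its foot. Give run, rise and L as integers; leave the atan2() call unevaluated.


translate([345, 0, 828]) cube([64, 1165, 53]);
translate([0, 75, 0]) rotate([0, atan2(345, 828), 0]) cube([27, 32, 897]);
translate([754, 75, 0]) mirror([1, 0, 0]) rotate([0, atan2(345, 828), 0]) cube([27, 32, 897]);
translate([0, 1058, 0]) rotate([0, atan2(345, 828), 0]) cube([27, 32, 897]);
translate([754, 1058, 0]) mirror([1, 0, 0]) rotate([0, atan2(345, 828), 0]) cube([27, 32, 897]);
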